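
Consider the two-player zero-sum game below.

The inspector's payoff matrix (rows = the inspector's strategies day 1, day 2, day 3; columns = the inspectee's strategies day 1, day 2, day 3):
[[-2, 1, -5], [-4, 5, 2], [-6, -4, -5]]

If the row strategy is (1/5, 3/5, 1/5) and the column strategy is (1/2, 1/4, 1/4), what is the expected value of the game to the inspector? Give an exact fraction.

-8/5

Against (1/2, 1/4, 1/4), each row's expected payoff is day 1: -2; day 2: -1/4; day 3: -21/4.
Taking the (1/5, 3/5, 1/5)-weighted average: (1/5)·(-2) + (3/5)·(-1/4) + (1/5)·(-21/4) = -8/5.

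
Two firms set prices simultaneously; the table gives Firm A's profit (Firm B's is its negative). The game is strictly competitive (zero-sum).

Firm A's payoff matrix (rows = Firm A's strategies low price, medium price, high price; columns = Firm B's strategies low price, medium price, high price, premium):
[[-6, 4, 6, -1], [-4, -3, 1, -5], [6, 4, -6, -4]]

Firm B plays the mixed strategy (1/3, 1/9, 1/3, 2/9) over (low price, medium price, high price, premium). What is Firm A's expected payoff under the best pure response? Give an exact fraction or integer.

low price: (-6)·(1/3) + (4)·(1/9) + (6)·(1/3) + (-1)·(2/9) = 2/9.
medium price: (-4)·(1/3) + (-3)·(1/9) + (1)·(1/3) + (-5)·(2/9) = -22/9.
high price: (6)·(1/3) + (4)·(1/9) + (-6)·(1/3) + (-4)·(2/9) = -4/9.
The best pure response is low price with expected payoff 2/9.

2/9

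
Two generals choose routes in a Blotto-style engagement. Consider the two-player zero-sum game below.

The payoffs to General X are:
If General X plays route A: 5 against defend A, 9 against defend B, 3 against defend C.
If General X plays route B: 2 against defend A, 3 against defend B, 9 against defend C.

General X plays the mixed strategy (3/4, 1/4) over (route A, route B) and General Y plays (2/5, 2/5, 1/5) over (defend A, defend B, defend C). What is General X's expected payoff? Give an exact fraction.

Against (2/5, 2/5, 1/5), each row's expected payoff is route A: 31/5; route B: 19/5.
Taking the (3/4, 1/4)-weighted average: (3/4)·(31/5) + (1/4)·(19/5) = 28/5.

28/5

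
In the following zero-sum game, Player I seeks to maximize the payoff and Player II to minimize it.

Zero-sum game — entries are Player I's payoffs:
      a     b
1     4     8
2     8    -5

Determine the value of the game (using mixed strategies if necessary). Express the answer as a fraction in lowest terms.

84/17

Row minima are 4 and -5, so Player I's maximin is 4; column maxima are 8 and 8, so Player II's minimax is 8. These differ, so the equilibrium is in mixed strategies.
Let Player I play 1 with probability p. Player II is indifferent when 4p + 8(1−p) = 8p − 5(1−p), giving p = 13/17.
Let Player II play a with probability q. Player I is indifferent when 4q + 8(1−q) = 8q − 5(1−q), giving q = 13/17.
The value is 4·(13/17) + (8)·(4/17) = 84/17.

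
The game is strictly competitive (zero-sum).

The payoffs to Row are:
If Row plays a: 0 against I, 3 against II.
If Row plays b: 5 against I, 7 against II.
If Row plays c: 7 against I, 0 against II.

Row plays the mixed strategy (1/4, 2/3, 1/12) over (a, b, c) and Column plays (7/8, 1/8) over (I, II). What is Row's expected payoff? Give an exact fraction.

Against (7/8, 1/8), each row's expected payoff is a: 3/8; b: 21/4; c: 49/8.
Taking the (1/4, 2/3, 1/12)-weighted average: (1/4)·(3/8) + (2/3)·(21/4) + (1/12)·(49/8) = 197/48.

197/48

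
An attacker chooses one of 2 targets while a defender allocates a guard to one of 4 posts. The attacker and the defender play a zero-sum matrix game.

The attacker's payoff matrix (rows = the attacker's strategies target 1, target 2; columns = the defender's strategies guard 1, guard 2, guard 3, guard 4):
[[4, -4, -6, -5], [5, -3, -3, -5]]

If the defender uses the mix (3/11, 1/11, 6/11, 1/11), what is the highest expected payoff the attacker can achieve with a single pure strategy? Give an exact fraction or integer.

target 1: (4)·(3/11) + (-4)·(1/11) + (-6)·(6/11) + (-5)·(1/11) = -3.
target 2: (5)·(3/11) + (-3)·(1/11) + (-3)·(6/11) + (-5)·(1/11) = -1.
The best pure response is target 2 with expected payoff -1.

-1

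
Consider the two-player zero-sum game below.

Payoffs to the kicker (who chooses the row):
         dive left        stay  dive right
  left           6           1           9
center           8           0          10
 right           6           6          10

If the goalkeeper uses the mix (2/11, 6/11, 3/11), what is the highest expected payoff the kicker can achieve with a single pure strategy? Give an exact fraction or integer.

left: (6)·(2/11) + (1)·(6/11) + (9)·(3/11) = 45/11.
center: (8)·(2/11) + (0)·(6/11) + (10)·(3/11) = 46/11.
right: (6)·(2/11) + (6)·(6/11) + (10)·(3/11) = 78/11.
The best pure response is right with expected payoff 78/11.

78/11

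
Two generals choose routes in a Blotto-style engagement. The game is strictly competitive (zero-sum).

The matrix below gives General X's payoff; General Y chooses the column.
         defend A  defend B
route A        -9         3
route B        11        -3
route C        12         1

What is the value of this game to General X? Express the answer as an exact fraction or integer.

45/23

Row route B is strictly dominated by row route C, so General X never plays it.
The remaining 2×2 game on (route A, route C) × (defend A, defend B) has no saddle point. Let General X play route A with probability p; indifference gives −9p + 12(1−p) = 3p + (1−p), so p = 11/23.
Similarly General Y's optimal q on defend A is 2/23, and the value is -9·(2/23) + (3)·(21/23) = 45/23.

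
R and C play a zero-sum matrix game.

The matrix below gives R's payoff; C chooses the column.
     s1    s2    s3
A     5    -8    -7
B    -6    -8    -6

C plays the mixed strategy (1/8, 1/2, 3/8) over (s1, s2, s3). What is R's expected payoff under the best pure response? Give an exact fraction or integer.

A: (5)·(1/8) + (-8)·(1/2) + (-7)·(3/8) = -6.
B: (-6)·(1/8) + (-8)·(1/2) + (-6)·(3/8) = -7.
The best pure response is A with expected payoff -6.

-6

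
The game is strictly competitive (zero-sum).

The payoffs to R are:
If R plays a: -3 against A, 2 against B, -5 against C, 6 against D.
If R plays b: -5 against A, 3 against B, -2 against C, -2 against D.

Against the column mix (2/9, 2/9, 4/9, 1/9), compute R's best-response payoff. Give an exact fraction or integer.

-14/9

a: (-3)·(2/9) + (2)·(2/9) + (-5)·(4/9) + (6)·(1/9) = -16/9.
b: (-5)·(2/9) + (3)·(2/9) + (-2)·(4/9) + (-2)·(1/9) = -14/9.
The best pure response is b with expected payoff -14/9.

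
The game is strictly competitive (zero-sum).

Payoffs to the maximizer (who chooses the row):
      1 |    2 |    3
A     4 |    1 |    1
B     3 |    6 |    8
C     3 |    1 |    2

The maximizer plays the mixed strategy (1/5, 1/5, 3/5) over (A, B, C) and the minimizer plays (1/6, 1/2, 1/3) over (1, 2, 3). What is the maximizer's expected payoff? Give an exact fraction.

38/15

Against (1/6, 1/2, 1/3), each row's expected payoff is A: 3/2; B: 37/6; C: 5/3.
Taking the (1/5, 1/5, 3/5)-weighted average: (1/5)·(3/2) + (1/5)·(37/6) + (3/5)·(5/3) = 38/15.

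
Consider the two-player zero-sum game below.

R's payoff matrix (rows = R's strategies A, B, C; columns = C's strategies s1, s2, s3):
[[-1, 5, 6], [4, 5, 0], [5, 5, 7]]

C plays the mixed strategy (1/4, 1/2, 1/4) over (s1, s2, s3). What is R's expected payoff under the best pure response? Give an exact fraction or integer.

11/2

A: (-1)·(1/4) + (5)·(1/2) + (6)·(1/4) = 15/4.
B: (4)·(1/4) + (5)·(1/2) + (0)·(1/4) = 7/2.
C: (5)·(1/4) + (5)·(1/2) + (7)·(1/4) = 11/2.
The best pure response is C with expected payoff 11/2.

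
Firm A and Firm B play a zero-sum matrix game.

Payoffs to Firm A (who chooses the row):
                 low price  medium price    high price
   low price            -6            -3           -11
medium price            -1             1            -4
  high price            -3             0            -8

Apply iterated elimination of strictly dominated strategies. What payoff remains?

Column medium price is strictly dominated by low price for Firm B (-6<-3, -1<1, -3<0); eliminate medium price.
Column low price is strictly dominated by high price for Firm B (-11<-6, -4<-1, -8<-3); eliminate low price.
Row low price is strictly dominated by row medium price (-4>-11); eliminate low price.
Row high price is strictly dominated by row medium price (-4>-8); eliminate high price.
Only (medium price, high price) remains, with payoff -4.

-4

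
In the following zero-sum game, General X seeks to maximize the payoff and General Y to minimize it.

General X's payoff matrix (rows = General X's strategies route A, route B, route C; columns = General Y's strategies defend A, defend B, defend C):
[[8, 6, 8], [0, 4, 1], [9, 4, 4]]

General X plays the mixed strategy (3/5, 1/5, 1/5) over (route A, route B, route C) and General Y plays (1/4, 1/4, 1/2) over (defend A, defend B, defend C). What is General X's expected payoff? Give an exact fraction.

Against (1/4, 1/4, 1/2), each row's expected payoff is route A: 15/2; route B: 3/2; route C: 21/4.
Taking the (3/5, 1/5, 1/5)-weighted average: (3/5)·(15/2) + (1/5)·(3/2) + (1/5)·(21/4) = 117/20.

117/20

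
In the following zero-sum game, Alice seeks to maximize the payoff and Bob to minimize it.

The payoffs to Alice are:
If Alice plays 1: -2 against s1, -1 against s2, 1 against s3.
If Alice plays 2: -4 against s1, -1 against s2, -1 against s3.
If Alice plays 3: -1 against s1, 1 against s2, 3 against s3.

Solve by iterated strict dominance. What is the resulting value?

Row 1 is strictly dominated by row 3 (-1>-2, 1>-1, 3>1); eliminate 1.
Row 2 is strictly dominated by row 3 (-1>-4, 1>-1, 3>-1); eliminate 2.
Column s2 is strictly dominated by s1 for Bob (-1<1); eliminate s2.
Column s3 is strictly dominated by s1 for Bob (-1<3); eliminate s3.
Only (3, s1) remains, with payoff -1.

-1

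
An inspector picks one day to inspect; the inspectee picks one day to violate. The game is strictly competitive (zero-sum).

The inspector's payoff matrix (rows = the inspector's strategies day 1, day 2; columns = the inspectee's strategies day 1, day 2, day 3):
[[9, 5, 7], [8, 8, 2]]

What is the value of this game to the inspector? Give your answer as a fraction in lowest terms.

Column day 1 is strictly dominated by day 3 for the inspectee (it gives the inspector more in every row).
The remaining 2×2 game on (day 1, day 2) × (day 2, day 3) has no saddle point. Let the inspector play day 1 with probability p; indifference gives 5p + 8(1−p) = 7p + 2(1−p), so p = 3/4.
Similarly the inspectee's optimal q on day 2 is 5/8, and the value is 5·(5/8) + (7)·(3/8) = 23/4.

23/4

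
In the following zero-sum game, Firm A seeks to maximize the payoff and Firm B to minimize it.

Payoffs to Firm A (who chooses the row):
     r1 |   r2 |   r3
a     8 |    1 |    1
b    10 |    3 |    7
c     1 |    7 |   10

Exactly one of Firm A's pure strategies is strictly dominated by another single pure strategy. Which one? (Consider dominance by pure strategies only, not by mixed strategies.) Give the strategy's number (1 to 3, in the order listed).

Compare a with b: 10 > 8, 3 > 1, 7 > 1.
So b strictly dominates a for Firm A; a is strictly dominated.

1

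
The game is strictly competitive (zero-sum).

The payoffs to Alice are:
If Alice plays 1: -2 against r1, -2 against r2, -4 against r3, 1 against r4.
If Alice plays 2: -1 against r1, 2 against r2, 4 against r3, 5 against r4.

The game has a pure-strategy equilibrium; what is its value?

-1

Row minima: -4, -1 → Alice's maximin is -1.
Column maxima: -1, 2, 4, 5 → Bob's minimax is -1.
They coincide at (2, r1), so the value is -1.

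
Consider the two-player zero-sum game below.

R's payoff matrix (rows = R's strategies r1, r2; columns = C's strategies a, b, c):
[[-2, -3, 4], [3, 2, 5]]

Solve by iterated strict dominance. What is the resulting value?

Column a is strictly dominated by b for C (-3<-2, 2<3); eliminate a.
Column c is strictly dominated by b for C (-3<4, 2<5); eliminate c.
Row r1 is strictly dominated by row r2 (2>-3); eliminate r1.
Only (r2, b) remains, with payoff 2.

2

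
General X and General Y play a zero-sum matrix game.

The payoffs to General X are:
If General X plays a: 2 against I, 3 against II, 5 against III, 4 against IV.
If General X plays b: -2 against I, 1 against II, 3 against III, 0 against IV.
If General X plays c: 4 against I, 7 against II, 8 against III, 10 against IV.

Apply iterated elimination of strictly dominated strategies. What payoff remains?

4

Column IV is strictly dominated by I for General Y (2<4, -2<0, 4<10); eliminate IV.
Column III is strictly dominated by I for General Y (2<5, -2<3, 4<8); eliminate III.
Row b is strictly dominated by row a (2>-2, 3>1); eliminate b.
Row a is strictly dominated by row c (4>2, 7>3); eliminate a.
Column II is strictly dominated by I for General Y (4<7); eliminate II.
Only (c, I) remains, with payoff 4.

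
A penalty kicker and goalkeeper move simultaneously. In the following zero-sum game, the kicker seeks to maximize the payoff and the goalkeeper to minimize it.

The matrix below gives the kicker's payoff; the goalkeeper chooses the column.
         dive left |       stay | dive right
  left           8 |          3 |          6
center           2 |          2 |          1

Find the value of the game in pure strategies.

3

Row minima: 3, 1 → the kicker's maximin is 3.
Column maxima: 8, 3, 6 → the goalkeeper's minimax is 3.
They coincide at (left, stay), so the value is 3.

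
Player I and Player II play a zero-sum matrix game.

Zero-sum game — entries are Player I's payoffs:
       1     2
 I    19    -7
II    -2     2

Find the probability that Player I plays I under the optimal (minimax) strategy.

2/15

Row minima are -7 and -2, so Player I's maximin is -2; column maxima are 19 and 2, so Player II's minimax is 2. These differ, so the equilibrium is in mixed strategies.
Let Player I play I with probability p. Player II is indifferent when 19p − 2(1−p) = −7p + 2(1−p), giving p = 2/15.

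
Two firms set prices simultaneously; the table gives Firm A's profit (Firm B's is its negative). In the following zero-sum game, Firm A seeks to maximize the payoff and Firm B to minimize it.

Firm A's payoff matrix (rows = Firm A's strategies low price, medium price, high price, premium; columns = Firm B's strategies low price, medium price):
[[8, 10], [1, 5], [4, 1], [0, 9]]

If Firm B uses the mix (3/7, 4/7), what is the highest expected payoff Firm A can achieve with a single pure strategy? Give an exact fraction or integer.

64/7

low price: (8)·(3/7) + (10)·(4/7) = 64/7.
medium price: (1)·(3/7) + (5)·(4/7) = 23/7.
high price: (4)·(3/7) + (1)·(4/7) = 16/7.
premium: (0)·(3/7) + (9)·(4/7) = 36/7.
The best pure response is low price with expected payoff 64/7.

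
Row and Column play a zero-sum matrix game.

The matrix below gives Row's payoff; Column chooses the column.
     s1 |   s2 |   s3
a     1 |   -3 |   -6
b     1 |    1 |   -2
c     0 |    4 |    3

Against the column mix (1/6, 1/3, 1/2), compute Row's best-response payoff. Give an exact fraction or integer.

a: (1)·(1/6) + (-3)·(1/3) + (-6)·(1/2) = -23/6.
b: (1)·(1/6) + (1)·(1/3) + (-2)·(1/2) = -1/2.
c: (0)·(1/6) + (4)·(1/3) + (3)·(1/2) = 17/6.
The best pure response is c with expected payoff 17/6.

17/6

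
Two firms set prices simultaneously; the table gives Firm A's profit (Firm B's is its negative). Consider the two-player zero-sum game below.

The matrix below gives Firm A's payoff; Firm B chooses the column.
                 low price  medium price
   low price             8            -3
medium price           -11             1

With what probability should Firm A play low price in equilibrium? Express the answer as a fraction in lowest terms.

12/23

Row minima are -3 and -11, so Firm A's maximin is -3; column maxima are 8 and 1, so Firm B's minimax is 1. These differ, so the equilibrium is in mixed strategies.
Let Firm A play low price with probability p. Firm B is indifferent when 8p − 11(1−p) = −3p + (1−p), giving p = 12/23.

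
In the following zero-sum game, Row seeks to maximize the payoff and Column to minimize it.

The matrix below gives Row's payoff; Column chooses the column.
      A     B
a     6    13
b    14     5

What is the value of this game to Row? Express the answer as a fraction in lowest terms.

Row minima are 6 and 5, so Row's maximin is 6; column maxima are 14 and 13, so Column's minimax is 13. These differ, so the equilibrium is in mixed strategies.
Let Row play a with probability p. Column is indifferent when 6p + 14(1−p) = 13p + 5(1−p), giving p = 9/16.
Let Column play A with probability q. Row is indifferent when 6q + 13(1−q) = 14q + 5(1−q), giving q = 1/2.
The value is 6·(1/2) + (13)·(1/2) = 19/2.

19/2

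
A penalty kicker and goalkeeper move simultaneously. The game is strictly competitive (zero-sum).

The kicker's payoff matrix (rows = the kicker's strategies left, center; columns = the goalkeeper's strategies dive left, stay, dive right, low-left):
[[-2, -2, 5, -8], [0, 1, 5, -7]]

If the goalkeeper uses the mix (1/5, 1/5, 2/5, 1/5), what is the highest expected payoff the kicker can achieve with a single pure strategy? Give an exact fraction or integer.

left: (-2)·(1/5) + (-2)·(1/5) + (5)·(2/5) + (-8)·(1/5) = -2/5.
center: (0)·(1/5) + (1)·(1/5) + (5)·(2/5) + (-7)·(1/5) = 4/5.
The best pure response is center with expected payoff 4/5.

4/5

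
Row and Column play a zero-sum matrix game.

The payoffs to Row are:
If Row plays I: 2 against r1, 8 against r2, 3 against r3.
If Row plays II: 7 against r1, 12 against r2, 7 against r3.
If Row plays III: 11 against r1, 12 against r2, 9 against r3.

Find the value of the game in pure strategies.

9

Row minima: 2, 7, 9 → Row's maximin is 9.
Column maxima: 11, 12, 9 → Column's minimax is 9.
They coincide at (III, r3), so the value is 9.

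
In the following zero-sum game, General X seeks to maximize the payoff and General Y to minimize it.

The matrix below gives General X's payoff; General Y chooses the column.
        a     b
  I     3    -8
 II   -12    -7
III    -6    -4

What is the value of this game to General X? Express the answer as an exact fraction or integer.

-60/13

Row II is strictly dominated by row III, so General X never plays it.
The remaining 2×2 game on (I, III) × (a, b) has no saddle point. Let General X play I with probability p; indifference gives 3p − 6(1−p) = −8p − 4(1−p), so p = 2/13.
Similarly General Y's optimal q on a is 4/13, and the value is 3·(4/13) + (-8)·(9/13) = -60/13.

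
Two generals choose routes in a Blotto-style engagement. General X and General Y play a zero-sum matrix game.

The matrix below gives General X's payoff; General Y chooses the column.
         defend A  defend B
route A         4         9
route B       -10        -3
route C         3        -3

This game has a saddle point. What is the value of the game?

Row minima: 4, -10, -3 → General X's maximin is 4.
Column maxima: 4, 9 → General Y's minimax is 4.
They coincide at (route A, defend A), so the value is 4.

4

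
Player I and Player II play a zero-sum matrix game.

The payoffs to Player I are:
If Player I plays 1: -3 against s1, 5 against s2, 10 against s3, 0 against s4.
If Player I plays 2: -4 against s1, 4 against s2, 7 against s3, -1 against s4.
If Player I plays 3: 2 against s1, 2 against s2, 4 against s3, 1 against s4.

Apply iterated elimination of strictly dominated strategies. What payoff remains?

Row 2 is strictly dominated by row 1 (-3>-4, 5>4, 10>7, 0>-1); eliminate 2.
Column s3 is strictly dominated by s1 for Player II (-3<10, 2<4); eliminate s3.
Column s2 is strictly dominated by s4 for Player II (0<5, 1<2); eliminate s2.
Row 1 is strictly dominated by row 3 (2>-3, 1>0); eliminate 1.
Column s1 is strictly dominated by s4 for Player II (1<2); eliminate s1.
Only (3, s4) remains, with payoff 1.

1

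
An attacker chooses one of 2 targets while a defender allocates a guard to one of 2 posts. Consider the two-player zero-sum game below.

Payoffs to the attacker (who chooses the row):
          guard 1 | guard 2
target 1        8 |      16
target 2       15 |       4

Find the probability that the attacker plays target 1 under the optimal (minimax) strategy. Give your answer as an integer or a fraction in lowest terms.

11/19

Row minima are 8 and 4, so the attacker's maximin is 8; column maxima are 15 and 16, so the defender's minimax is 15. These differ, so the equilibrium is in mixed strategies.
Let the attacker play target 1 with probability p. The defender is indifferent when 8p + 15(1−p) = 16p + 4(1−p), giving p = 11/19.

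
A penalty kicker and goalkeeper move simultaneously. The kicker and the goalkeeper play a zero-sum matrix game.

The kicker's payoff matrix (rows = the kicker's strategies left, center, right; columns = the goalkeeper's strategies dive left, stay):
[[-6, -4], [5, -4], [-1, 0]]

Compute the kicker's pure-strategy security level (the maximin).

-1

The worst-case payoff for each row is left: -6, center: -4, right: -1.
The best of these is -1.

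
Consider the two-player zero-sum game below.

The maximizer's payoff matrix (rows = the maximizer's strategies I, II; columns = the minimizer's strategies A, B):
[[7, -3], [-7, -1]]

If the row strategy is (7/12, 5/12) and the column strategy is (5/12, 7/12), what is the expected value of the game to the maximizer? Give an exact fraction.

-7/9

Against (5/12, 7/12), each row's expected payoff is I: 7/6; II: -7/2.
Taking the (7/12, 5/12)-weighted average: (7/12)·(7/6) + (5/12)·(-7/2) = -7/9.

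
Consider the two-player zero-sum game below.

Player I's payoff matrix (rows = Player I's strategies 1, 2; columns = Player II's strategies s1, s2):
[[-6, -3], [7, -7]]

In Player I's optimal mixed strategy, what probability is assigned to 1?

14/17

Row minima are -6 and -7, so Player I's maximin is -6; column maxima are 7 and -3, so Player II's minimax is -3. These differ, so the equilibrium is in mixed strategies.
Let Player I play 1 with probability p. Player II is indifferent when −6p + 7(1−p) = −3p − 7(1−p), giving p = 14/17.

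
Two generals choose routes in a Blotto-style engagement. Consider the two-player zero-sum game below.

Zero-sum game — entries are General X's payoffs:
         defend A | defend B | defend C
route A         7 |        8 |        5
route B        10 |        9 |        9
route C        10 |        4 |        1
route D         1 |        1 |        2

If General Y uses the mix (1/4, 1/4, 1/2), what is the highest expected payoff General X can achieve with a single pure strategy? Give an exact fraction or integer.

route A: (7)·(1/4) + (8)·(1/4) + (5)·(1/2) = 25/4.
route B: (10)·(1/4) + (9)·(1/4) + (9)·(1/2) = 37/4.
route C: (10)·(1/4) + (4)·(1/4) + (1)·(1/2) = 4.
route D: (1)·(1/4) + (1)·(1/4) + (2)·(1/2) = 3/2.
The best pure response is route B with expected payoff 37/4.

37/4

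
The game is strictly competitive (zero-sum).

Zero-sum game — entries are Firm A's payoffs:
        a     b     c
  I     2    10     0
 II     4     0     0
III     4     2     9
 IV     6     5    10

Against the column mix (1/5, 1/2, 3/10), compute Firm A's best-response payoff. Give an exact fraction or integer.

I: (2)·(1/5) + (10)·(1/2) + (0)·(3/10) = 27/5.
II: (4)·(1/5) + (0)·(1/2) + (0)·(3/10) = 4/5.
III: (4)·(1/5) + (2)·(1/2) + (9)·(3/10) = 9/2.
IV: (6)·(1/5) + (5)·(1/2) + (10)·(3/10) = 67/10.
The best pure response is IV with expected payoff 67/10.

67/10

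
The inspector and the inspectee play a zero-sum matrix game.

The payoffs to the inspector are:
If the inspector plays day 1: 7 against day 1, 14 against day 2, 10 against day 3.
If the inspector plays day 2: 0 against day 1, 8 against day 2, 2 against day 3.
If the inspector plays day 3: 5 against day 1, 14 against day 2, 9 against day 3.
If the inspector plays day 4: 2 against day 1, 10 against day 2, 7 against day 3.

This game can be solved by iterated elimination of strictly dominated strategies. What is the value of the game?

Row day 2 is strictly dominated by row day 1 (7>0, 14>8, 10>2); eliminate day 2.
Row day 4 is strictly dominated by row day 1 (7>2, 14>10, 10>7); eliminate day 4.
Column day 2 is strictly dominated by day 1 for the inspectee (7<14, 5<14); eliminate day 2.
Column day 3 is strictly dominated by day 1 for the inspectee (7<10, 5<9); eliminate day 3.
Row day 3 is strictly dominated by row day 1 (7>5); eliminate day 3.
Only (day 1, day 1) remains, with payoff 7.

7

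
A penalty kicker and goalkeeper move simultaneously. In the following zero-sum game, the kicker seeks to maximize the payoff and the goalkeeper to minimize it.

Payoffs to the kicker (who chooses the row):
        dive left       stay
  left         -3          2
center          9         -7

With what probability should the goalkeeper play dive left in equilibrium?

3/7

Row minima are -3 and -7, so the kicker's maximin is -3; column maxima are 9 and 2, so the goalkeeper's minimax is 2. These differ, so the equilibrium is in mixed strategies.
Let the goalkeeper play dive left with probability q. The kicker is indifferent when −3q + 2(1−q) = 9q − 7(1−q), giving q = 3/7.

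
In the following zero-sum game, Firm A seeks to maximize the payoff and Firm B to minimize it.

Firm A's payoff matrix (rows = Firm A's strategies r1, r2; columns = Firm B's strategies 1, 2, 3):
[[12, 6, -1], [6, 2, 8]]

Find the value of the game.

Column 1 is strictly dominated by 2 for Firm B (it gives Firm A more in every row).
The remaining 2×2 game on (r1, r2) × (2, 3) has no saddle point. Let Firm A play r1 with probability p; indifference gives 6p + 2(1−p) = −p + 8(1−p), so p = 6/13.
Similarly Firm B's optimal q on 2 is 9/13, and the value is 6·(9/13) + (-1)·(4/13) = 50/13.

50/13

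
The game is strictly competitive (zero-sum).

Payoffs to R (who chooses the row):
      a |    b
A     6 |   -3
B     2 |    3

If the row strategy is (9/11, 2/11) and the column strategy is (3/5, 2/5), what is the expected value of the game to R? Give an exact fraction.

12/5

Against (3/5, 2/5), each row's expected payoff is A: 12/5; B: 12/5.
Taking the (9/11, 2/11)-weighted average: (9/11)·(12/5) + (2/11)·(12/5) = 12/5.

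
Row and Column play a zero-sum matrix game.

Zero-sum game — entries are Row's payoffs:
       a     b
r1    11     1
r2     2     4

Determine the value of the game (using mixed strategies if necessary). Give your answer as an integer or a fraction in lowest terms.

Row minima are 1 and 2, so Row's maximin is 2; column maxima are 11 and 4, so Column's minimax is 4. These differ, so the equilibrium is in mixed strategies.
Let Row play r1 with probability p. Column is indifferent when 11p + 2(1−p) = p + 4(1−p), giving p = 1/6.
Let Column play a with probability q. Row is indifferent when 11q + (1−q) = 2q + 4(1−q), giving q = 1/4.
The value is 11·(1/4) + (1)·(3/4) = 7/2.

7/2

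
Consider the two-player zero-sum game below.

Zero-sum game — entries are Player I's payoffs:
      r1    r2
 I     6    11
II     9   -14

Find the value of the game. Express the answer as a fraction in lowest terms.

183/28

Row minima are 6 and -14, so Player I's maximin is 6; column maxima are 9 and 11, so Player II's minimax is 9. These differ, so the equilibrium is in mixed strategies.
Let Player I play I with probability p. Player II is indifferent when 6p + 9(1−p) = 11p − 14(1−p), giving p = 23/28.
Let Player II play r1 with probability q. Player I is indifferent when 6q + 11(1−q) = 9q − 14(1−q), giving q = 25/28.
The value is 6·(25/28) + (11)·(3/28) = 183/28.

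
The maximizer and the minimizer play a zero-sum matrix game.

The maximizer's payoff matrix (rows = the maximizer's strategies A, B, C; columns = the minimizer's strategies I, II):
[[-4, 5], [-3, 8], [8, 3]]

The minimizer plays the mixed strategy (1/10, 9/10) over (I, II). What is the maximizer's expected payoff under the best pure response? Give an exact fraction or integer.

69/10

A: (-4)·(1/10) + (5)·(9/10) = 41/10.
B: (-3)·(1/10) + (8)·(9/10) = 69/10.
C: (8)·(1/10) + (3)·(9/10) = 7/2.
The best pure response is B with expected payoff 69/10.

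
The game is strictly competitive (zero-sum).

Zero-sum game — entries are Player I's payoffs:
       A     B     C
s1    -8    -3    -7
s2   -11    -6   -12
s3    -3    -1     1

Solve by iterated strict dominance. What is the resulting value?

Row s1 is strictly dominated by row s3 (-3>-8, -1>-3, 1>-7); eliminate s1.
Column B is strictly dominated by A for Player II (-11<-6, -3<-1); eliminate B.
Row s2 is strictly dominated by row s3 (-3>-11, 1>-12); eliminate s2.
Column C is strictly dominated by A for Player II (-3<1); eliminate C.
Only (s3, A) remains, with payoff -3.

-3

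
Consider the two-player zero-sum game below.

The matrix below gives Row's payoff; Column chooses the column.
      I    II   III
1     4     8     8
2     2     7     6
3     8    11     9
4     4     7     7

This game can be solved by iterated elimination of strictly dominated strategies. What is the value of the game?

Column II is strictly dominated by I for Column (4<8, 2<7, 8<11, 4<7); eliminate II.
Column III is strictly dominated by I for Column (4<8, 2<6, 8<9, 4<7); eliminate III.
Row 4 is strictly dominated by row 3 (8>4); eliminate 4.
Row 2 is strictly dominated by row 1 (4>2); eliminate 2.
Row 1 is strictly dominated by row 3 (8>4); eliminate 1.
Only (3, I) remains, with payoff 8.

8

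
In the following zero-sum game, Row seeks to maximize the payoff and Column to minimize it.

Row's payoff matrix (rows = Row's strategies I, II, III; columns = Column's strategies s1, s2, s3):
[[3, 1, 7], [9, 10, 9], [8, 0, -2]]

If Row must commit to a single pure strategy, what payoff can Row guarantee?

9

The worst-case payoff for each row is I: 1, II: 9, III: -2.
The best of these is 9.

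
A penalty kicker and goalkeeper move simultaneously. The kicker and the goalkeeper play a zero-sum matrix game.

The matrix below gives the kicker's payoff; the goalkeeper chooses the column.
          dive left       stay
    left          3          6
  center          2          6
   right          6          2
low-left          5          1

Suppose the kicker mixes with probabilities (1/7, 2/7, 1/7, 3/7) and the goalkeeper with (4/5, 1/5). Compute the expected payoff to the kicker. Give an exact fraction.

Against (4/5, 1/5), each row's expected payoff is left: 18/5; center: 14/5; right: 26/5; low-left: 21/5.
Taking the (1/7, 2/7, 1/7, 3/7)-weighted average: (1/7)·(18/5) + (2/7)·(14/5) + (1/7)·(26/5) + (3/7)·(21/5) = 27/7.

27/7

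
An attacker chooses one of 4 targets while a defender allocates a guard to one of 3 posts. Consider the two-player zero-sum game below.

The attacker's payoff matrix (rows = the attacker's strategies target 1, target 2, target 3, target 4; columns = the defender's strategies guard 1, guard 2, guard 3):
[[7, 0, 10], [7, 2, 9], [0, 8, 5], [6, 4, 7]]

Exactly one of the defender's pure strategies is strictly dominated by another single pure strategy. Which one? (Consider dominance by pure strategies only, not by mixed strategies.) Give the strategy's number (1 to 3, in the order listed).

3

The defender prefers columns that give the attacker less. Compare guard 3 with guard 1: 7 < 10, 7 < 9, 0 < 5, 6 < 7.
So guard 1 strictly dominates guard 3 for the defender; guard 3 is strictly dominated.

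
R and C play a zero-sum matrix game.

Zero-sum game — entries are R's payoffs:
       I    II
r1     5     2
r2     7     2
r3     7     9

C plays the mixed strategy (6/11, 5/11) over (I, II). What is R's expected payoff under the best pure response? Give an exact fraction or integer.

87/11

r1: (5)·(6/11) + (2)·(5/11) = 40/11.
r2: (7)·(6/11) + (2)·(5/11) = 52/11.
r3: (7)·(6/11) + (9)·(5/11) = 87/11.
The best pure response is r3 with expected payoff 87/11.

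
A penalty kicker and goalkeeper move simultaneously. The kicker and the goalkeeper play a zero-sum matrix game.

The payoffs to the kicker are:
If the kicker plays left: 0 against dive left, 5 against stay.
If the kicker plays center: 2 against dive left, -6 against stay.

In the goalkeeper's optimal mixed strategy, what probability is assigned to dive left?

Row minima are 0 and -6, so the kicker's maximin is 0; column maxima are 2 and 5, so the goalkeeper's minimax is 2. These differ, so the equilibrium is in mixed strategies.
Let the goalkeeper play dive left with probability q. The kicker is indifferent when 5(1−q) = 2q − 6(1−q), giving q = 11/13.

11/13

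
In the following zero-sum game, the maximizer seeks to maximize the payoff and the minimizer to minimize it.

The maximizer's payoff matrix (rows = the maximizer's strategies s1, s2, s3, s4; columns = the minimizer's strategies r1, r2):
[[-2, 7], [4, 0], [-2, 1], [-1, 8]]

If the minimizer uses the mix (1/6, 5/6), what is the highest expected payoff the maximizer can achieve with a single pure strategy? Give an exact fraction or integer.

13/2

s1: (-2)·(1/6) + (7)·(5/6) = 11/2.
s2: (4)·(1/6) + (0)·(5/6) = 2/3.
s3: (-2)·(1/6) + (1)·(5/6) = 1/2.
s4: (-1)·(1/6) + (8)·(5/6) = 13/2.
The best pure response is s4 with expected payoff 13/2.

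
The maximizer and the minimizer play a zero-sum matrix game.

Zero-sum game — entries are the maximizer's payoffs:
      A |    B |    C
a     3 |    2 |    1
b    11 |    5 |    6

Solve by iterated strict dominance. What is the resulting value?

Column A is strictly dominated by B for the minimizer (2<3, 5<11); eliminate A.
Row a is strictly dominated by row b (5>2, 6>1); eliminate a.
Column C is strictly dominated by B for the minimizer (5<6); eliminate C.
Only (b, B) remains, with payoff 5.

5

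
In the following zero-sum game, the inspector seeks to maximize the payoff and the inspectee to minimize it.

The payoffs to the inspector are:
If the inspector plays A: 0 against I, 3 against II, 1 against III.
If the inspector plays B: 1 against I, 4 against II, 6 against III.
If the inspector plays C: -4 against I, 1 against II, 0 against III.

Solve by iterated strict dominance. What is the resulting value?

Row A is strictly dominated by row B (1>0, 4>3, 6>1); eliminate A.
Row C is strictly dominated by row B (1>-4, 4>1, 6>0); eliminate C.
Column III is strictly dominated by I for the inspectee (1<6); eliminate III.
Column II is strictly dominated by I for the inspectee (1<4); eliminate II.
Only (B, I) remains, with payoff 1.

1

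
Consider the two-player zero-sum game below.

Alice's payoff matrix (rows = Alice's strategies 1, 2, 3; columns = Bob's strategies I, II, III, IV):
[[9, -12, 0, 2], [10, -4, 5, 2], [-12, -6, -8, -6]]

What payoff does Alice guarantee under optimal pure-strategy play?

Row minima: -12, -4, -12 → Alice's maximin is -4.
Column maxima: 10, -4, 5, 2 → Bob's minimax is -4.
They coincide at (2, II), so the value is -4.

-4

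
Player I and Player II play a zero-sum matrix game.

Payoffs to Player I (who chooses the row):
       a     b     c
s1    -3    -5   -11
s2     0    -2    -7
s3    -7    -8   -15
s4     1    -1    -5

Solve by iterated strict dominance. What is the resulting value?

-5

Row s1 is strictly dominated by row s2 (0>-3, -2>-5, -7>-11); eliminate s1.
Row s2 is strictly dominated by row s4 (1>0, -1>-2, -5>-7); eliminate s2.
Row s3 is strictly dominated by row s4 (1>-7, -1>-8, -5>-15); eliminate s3.
Column a is strictly dominated by b for Player II (-1<1); eliminate a.
Column b is strictly dominated by c for Player II (-5<-1); eliminate b.
Only (s4, c) remains, with payoff -5.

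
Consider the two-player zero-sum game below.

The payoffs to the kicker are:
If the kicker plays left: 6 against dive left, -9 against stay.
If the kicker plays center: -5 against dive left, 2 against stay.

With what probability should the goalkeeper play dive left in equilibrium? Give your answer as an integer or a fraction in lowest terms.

1/2

Row minima are -9 and -5, so the kicker's maximin is -5; column maxima are 6 and 2, so the goalkeeper's minimax is 2. These differ, so the equilibrium is in mixed strategies.
Let the goalkeeper play dive left with probability q. The kicker is indifferent when 6q − 9(1−q) = −5q + 2(1−q), giving q = 1/2.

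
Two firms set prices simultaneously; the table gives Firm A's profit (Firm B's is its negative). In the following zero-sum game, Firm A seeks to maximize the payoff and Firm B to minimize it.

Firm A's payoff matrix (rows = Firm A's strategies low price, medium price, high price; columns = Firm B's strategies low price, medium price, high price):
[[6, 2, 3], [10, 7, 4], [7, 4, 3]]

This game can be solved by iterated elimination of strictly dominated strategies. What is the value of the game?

4

Row low price is strictly dominated by row medium price (10>6, 7>2, 4>3); eliminate low price.
Column low price is strictly dominated by medium price for Firm B (7<10, 4<7); eliminate low price.
Row high price is strictly dominated by row medium price (7>4, 4>3); eliminate high price.
Column medium price is strictly dominated by high price for Firm B (4<7); eliminate medium price.
Only (medium price, high price) remains, with payoff 4.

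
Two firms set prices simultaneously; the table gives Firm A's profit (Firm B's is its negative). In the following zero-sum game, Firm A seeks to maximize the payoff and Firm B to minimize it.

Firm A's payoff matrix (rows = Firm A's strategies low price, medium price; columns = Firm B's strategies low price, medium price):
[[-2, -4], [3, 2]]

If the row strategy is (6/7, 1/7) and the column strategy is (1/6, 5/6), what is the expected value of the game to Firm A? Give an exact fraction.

-17/6

Against (1/6, 5/6), each row's expected payoff is low price: -11/3; medium price: 13/6.
Taking the (6/7, 1/7)-weighted average: (6/7)·(-11/3) + (1/7)·(13/6) = -17/6.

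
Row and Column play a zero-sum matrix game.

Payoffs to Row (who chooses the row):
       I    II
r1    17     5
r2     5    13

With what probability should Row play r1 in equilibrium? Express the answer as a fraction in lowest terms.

Row minima are 5 and 5, so Row's maximin is 5; column maxima are 17 and 13, so Column's minimax is 13. These differ, so the equilibrium is in mixed strategies.
Let Row play r1 with probability p. Column is indifferent when 17p + 5(1−p) = 5p + 13(1−p), giving p = 2/5.

2/5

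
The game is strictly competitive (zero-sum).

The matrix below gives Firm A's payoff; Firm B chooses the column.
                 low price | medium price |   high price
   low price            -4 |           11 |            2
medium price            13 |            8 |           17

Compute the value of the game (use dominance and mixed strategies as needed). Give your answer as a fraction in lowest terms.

Column high price is strictly dominated by low price for Firm B (it gives Firm A more in every row).
The remaining 2×2 game on (low price, medium price) × (low price, medium price) has no saddle point. Let Firm A play low price with probability p; indifference gives −4p + 13(1−p) = 11p + 8(1−p), so p = 1/4.
Similarly Firm B's optimal q on low price is 3/20, and the value is -4·(3/20) + (11)·(17/20) = 35/4.

35/4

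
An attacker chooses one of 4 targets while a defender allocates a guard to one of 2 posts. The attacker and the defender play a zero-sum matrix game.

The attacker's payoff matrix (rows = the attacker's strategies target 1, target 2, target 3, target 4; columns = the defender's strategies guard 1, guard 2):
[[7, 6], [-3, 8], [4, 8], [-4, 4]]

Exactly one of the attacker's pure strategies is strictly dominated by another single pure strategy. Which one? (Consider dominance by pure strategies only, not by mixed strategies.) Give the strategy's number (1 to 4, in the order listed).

Compare target 4 with target 1: 7 > -4, 6 > 4.
So target 1 strictly dominates target 4 for the attacker; target 4 is strictly dominated.

4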